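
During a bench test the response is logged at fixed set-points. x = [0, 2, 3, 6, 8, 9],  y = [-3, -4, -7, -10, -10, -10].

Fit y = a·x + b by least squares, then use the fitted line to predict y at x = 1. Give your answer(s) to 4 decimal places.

The normal system MᵀM·[a, b]ᵀ = Mᵀy is [[194, 28]; [28, 6]]·[a, b]ᵀ = [-259, -44]ᵀ.
Eliminating b: 6·(row 1) − 28·(row 2) gives 380·a = 6·(-259) − 28·(-44) = -322, so a = -161/190.
Then b = ((-44) − 28·(-161/190))/6 = -321/95.
At x = 1: ŷ = (-161/190)·(1) + (-321/95)·(1) = -803/190.

ŷ = -4.2263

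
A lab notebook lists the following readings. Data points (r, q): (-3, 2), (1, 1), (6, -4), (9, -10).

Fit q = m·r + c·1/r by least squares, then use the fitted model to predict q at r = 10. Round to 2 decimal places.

With design matrix A, AᵀA = [[127, 4]; [4, 373/324]] and Aᵀq = [-119, -13/9]ᵀ.
Eliminating c: (373/324)·(row 1) − 4·(row 2) gives (42187/324)·m = (373/324)·(-119) − 4·(-13/9) = -42515/324, so m = -42515/42187.
Then c = ((-13/9) − 4·(-42515/42187))/(373/324) = 94788/42187.
At r = 10: q̂ = (-42515/42187)·(10) + (94788/42187)·(1/10) = -2078356/210935.

q̂ = -9.85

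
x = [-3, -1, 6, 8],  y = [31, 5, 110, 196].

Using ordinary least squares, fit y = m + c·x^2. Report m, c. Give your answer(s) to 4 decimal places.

m = 2.5958, c = 3.0147

The normal system AᵀA·[m, c]ᵀ = Aᵀy is [[4, 110]; [110, 5474]]·[m, c]ᵀ = [342, 16788]ᵀ.
Δ = 4·5474 − 110² = 9796.
m = (342·5474 − 110·16788)/9796 = 6357/2449; c = (4·16788 − 110·342)/9796 = 7383/2449.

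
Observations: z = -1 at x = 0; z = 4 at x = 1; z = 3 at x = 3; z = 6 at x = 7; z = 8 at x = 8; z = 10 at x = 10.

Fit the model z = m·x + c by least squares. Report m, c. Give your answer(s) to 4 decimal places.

m = 0.8934, c = 0.6821

Entries of MᵀM: Σx·x = 223, Σx = 29, Σ1 = 6.
Moment sums: Σx·z = 219, Σz = 30.
So MᵀM·[m, c]ᵀ = Mᵀz: [[223, 29]; [29, 6]]·[m, c]ᵀ = [219, 30]ᵀ.
Eliminating c: 6·(row 1) − 29·(row 2) gives 497·m = 6·219 − 29·30 = 444, so m = 444/497.
Then c = (30 − 29·(444/497))/6 = 339/497.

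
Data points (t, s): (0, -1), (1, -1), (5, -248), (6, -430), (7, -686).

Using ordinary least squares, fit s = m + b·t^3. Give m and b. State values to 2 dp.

Sums needed: Σ1 = 5, Σt^3 = 685, Σt^3·t^3 = 179931.
For Xᵀs: Σs = -1366, Σt^3·s = -359179.
So XᵀX·[m, b]ᵀ = Xᵀs: [[5, 685]; [685, 179931]]·[m, b]ᵀ = [-1366, -359179]ᵀ.
Determinant 5·179931 − 685² = 430430.
m = ((-1366)·179931 − 685·(-359179))/430430 = 251869/430430; b = (5·(-359179) − 685·(-1366))/430430 = -172037/86086.

m = 0.59, b = -2.00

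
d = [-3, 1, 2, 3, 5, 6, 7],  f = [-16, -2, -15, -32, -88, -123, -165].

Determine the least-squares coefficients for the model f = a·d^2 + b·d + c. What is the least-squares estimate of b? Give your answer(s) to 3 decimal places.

Forming AᵀA = [[4501, 693, 133]; [693, 133, 21]; [133, 21, 7]] and Aᵀf = [-15207, -2413, -441]ᵀ gives AᵀA·[a, b, c]ᵀ = Aᵀf.
Solving the 3×3 system (Gaussian elimination) gives a = -1875/616, b = -1717/616, c = 246/77.

b = -2.787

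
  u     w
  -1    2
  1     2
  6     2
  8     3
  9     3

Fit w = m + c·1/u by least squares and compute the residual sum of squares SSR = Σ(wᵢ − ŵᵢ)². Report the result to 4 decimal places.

SSR = 1.1972

From the data, Σ1 = 5, Σ1/u = 29/72, Σ1/u·1/u = 10657/5184.
And Σw = 12, Σ1/u·w = 25/24.
Δ = 5·(10657/5184) − (29/72)² = 13111/1296.
m = (12·(10657/5184) − (29/72)·(25/24))/(13111/1296) = 125709/52444; c = (5·(25/24) − (29/72)·12)/(13111/1296) = 486/13111.
Residuals: -18877/52444, -22765/52444, -21145/52444, 7845/13111, 31407/52444; SSR = 62787/52444.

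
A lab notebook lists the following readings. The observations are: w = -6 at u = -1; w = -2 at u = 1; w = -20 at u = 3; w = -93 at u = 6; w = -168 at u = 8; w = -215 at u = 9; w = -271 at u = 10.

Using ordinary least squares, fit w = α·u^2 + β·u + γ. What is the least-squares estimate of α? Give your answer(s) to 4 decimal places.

α = -2.9246

The normal system AᵀA·[α, β, γ]ᵀ = Aᵀw is [[22036, 2484, 292]; [2484, 292, 36]; [292, 36, 7]]·[α, β, γ]ᵀ = [-58803, -6603, -775]ᵀ.
Row-reducing yields α = -112901/38604, β = 7692/3217, γ = -9784/9651.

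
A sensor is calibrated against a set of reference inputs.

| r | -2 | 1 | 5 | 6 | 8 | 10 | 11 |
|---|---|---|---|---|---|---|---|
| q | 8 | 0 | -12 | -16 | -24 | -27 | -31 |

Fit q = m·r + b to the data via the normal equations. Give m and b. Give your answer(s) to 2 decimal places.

Setting ∂/∂m … = 0 gives: 351·m + 39·b = -975;  39·m + 7·b = -102.
Eliminating b: 7·(row 1) − 39·(row 2) gives 936·m = 7·(-975) − 39·(-102) = -2847, so m = -73/24.
Then b = ((-102) − 39·(-73/24))/7 = 19/8.

m = -3.04, b = 2.38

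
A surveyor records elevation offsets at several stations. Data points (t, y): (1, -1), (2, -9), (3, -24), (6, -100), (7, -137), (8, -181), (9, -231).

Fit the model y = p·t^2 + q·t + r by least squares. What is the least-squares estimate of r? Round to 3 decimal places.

From the data, Σt^2·t^2 = 14452, Σt^2·t = 1836, Σt^2 = 244, Σt·t = 244, Σt = 36, Σ1 = 7.
For Aᵀy: Σt^2·y = -40861, Σt·y = -5177, Σy = -683.
Solving the 3×3 system (Gaussian elimination) gives p = -31897/10752, q = 3629/3584, r = 845/1344.

r = 0.629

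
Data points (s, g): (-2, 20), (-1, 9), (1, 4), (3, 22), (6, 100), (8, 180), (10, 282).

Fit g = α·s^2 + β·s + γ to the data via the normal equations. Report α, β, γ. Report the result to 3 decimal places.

α = 3.018, β = -2.210, γ = 3.333

Compute the Gram sums: Σs^2·s^2 = 15491, Σs^2·s = 1747, Σs^2 = 215, Σs·s = 215, Σs = 25, Σ1 = 7.
Right-hand side: Σs^2·g = 43611, Σs·g = 4881, Σg = 617.
Normal equations: [[15491, 1747, 215]; [1747, 215, 25]; [215, 25, 7]]·[α, β, γ]ᵀ = [43611, 4881, 617]ᵀ.
Row-reducing yields α = 279163/92491, β = -204451/92491, γ = 308311/92491.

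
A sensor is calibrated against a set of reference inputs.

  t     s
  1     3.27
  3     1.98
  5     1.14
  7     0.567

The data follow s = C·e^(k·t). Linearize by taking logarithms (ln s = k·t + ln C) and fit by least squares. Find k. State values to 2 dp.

k = -0.29

Linearized form: ln s = k·t + ln C. From the 4 transformed points,
Σt = 16.0000, Σ(t)² = 84.0000, Σln s = 1.4315, Σt·ln s = -0.0825.
Equations: 84.0000·k + 16.0000·ln C = -0.0825;  16.0000·k + 4·ln C = 1.4315.
Slope k = (n·Σt·ln s − Σt·Σln s)/(n·Σ(t)² − (Σt)²) = (4·-0.0825 − 16.0000·1.4315)/80.0000 = -0.29043; ln C = (Σln s − k·Σt)/n = 1.51961.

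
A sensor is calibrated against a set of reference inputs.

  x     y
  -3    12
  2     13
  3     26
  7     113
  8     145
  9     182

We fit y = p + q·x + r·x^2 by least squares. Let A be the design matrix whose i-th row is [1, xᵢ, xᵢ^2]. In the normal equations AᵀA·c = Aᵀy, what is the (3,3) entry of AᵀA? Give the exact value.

13236

Row 3 ↔ basis x^2, column 3 ↔ basis x^2, so (AᵀA)_{3,3} = Σᵢ (x^2)·(x^2) = (9)·(9) + (4)·(4) + (9)·(9) + (49)·(49) + (64)·(64) + (81)·(81) = 13236.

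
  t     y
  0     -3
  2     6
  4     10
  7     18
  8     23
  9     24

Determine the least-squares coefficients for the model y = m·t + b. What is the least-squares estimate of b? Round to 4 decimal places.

Compute the Gram sums: Σt·t = 214, Σt = 30, Σ1 = 6.
For Aᵀy: Σt·y = 578, Σy = 78.
Eliminating b: 6·(row 1) − 30·(row 2) gives 384·m = 6·578 − 30·78 = 1128, so m = 47/16.
Then b = (78 − 30·(47/16))/6 = -27/16.

b = -1.6875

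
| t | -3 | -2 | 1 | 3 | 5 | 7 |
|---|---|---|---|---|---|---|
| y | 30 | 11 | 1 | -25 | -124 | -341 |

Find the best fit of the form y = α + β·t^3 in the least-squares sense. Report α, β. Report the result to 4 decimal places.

Compute the Gram sums: Σ1 = 6, Σt^3 = 461, Σt^3·t^3 = 134797.
And Σy = -448, Σt^3·y = -134035.
AᵀA·[α, β]ᵀ = Aᵀy becomes [[6, 461]; [461, 134797]]·[α, β]ᵀ = [-448, -134035]ᵀ.
Eliminating β: 134797·(row 1) − 461·(row 2) gives 596261·α = 134797·(-448) − 461·(-134035) = 1401079, so α = 1401079/596261.
Then β = ((-134035) − 461·(1401079/596261))/134797 = -597682/596261.

α = 2.3498, β = -1.0024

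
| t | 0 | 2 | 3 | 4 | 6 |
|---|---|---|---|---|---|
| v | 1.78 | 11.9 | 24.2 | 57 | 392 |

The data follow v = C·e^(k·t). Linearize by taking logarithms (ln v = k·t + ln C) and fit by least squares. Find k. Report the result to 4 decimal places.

k = 0.8875

Taking logs, ln v = k·t + ln C, so regress ln v on t.
Over the data: Σt = 15.0000, Σ(t)² = 65.0000, Σln v = 16.2538, Σt·ln v = 66.5119.
Normal system: [[65.0000, 15.0000]; [15.0000, 5]]·[k, ln C]ᵀ = [66.5119, 16.2538]ᵀ.
Δ = 65.0000·5 − (15.0000)² = 100.0000; k = (66.5119·5 − 15.0000·16.2538)/100.0000 = 0.88752, ln C = (65.0000·16.2538 − 15.0000·66.5119)/100.0000 = 0.58819.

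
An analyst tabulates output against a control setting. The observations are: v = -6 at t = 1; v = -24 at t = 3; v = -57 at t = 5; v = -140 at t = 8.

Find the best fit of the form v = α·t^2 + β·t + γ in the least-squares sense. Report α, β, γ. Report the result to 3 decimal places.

Forming AᵀA = [[4803, 665, 99]; [665, 99, 17]; [99, 17, 4]] and Aᵀv = [-10607, -1483, -227]ᵀ gives AᵀA·[α, β, γ]ᵀ = Aᵀv.
Solving the 3×3 system (Gaussian elimination) gives α = -13733/6556, β = -1621/6556, γ = -6318/1639.

α = -2.095, β = -0.247, γ = -3.855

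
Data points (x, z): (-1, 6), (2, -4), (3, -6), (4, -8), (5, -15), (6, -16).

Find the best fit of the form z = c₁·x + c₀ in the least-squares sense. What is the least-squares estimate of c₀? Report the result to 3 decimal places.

Forming AᵀA = [[91, 19]; [19, 6]] and Aᵀz = [-235, -43]ᵀ gives AᵀA·[c₁, c₀]ᵀ = Aᵀz.
det = 91·6 − 19² = 185.
c₁ = ((-235)·6 − 19·(-43))/185 = -593/185; c₀ = (91·(-43) − 19·(-235))/185 = 552/185.

c₀ = 2.984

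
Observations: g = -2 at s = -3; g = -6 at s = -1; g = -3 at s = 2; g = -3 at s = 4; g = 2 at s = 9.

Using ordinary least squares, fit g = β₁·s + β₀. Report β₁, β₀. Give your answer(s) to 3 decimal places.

Normal-equation sums: Σs·s = 111, Σs = 11, Σ1 = 5.
Right-hand side: Σs·g = 12, Σg = -12.
Normal equations: [[111, 11]; [11, 5]]·[β₁, β₀]ᵀ = [12, -12]ᵀ.
Δ = 111·5 − 11² = 434.
β₁ = (12·5 − 11·(-12))/434 = 96/217; β₀ = (111·(-12) − 11·12)/434 = -732/217.

β₁ = 0.442, β₀ = -3.373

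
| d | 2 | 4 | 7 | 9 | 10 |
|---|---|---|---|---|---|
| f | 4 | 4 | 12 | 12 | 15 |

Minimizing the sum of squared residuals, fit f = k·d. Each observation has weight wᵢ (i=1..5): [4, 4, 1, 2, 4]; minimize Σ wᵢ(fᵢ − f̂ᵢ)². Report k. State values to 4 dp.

k = 1.4414

Compute the Gram sums: Σwᵢ·d·d = 691.
Moment sums: Σwᵢ·d·f = 996.
MᵀWM·[k]ᵀ = MᵀWf becomes [[691]]·[k]ᵀ = [996]ᵀ.
Hence k = 996 / 691 ≈ 1.44139.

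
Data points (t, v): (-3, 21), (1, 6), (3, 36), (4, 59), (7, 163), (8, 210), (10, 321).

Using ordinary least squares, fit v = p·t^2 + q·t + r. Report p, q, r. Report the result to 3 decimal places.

The normal system AᵀA·[p, q, r]ᵀ = Aᵀv is [[16916, 1920, 248]; [1920, 248, 30]; [248, 30, 7]]·[p, q, r]ᵀ = [54990, 6318, 816]ᵀ.
Inverting the 3×3 Gram matrix, [p, q, r]ᵀ = [609747/206698, 505953/206698, 162123/103349]ᵀ.

p = 2.950, q = 2.448, r = 1.569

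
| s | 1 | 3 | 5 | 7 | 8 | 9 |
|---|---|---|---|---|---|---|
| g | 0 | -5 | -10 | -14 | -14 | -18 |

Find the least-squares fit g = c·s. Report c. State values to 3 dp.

Normal-equation sums: Σs·s = 229.
Moment sums: Σs·g = -437.
c = (-437)/229 = -1.9083.

c = -1.908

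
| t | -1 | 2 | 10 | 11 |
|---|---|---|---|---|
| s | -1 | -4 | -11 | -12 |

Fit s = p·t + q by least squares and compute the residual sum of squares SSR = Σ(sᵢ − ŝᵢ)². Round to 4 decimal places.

SSR = 0.0476

MᵀM·[p, q]ᵀ = Mᵀs reads: 226·p + 22·q = -249;  22·p + 4·q = -28.
Eliminating q: 4·(row 1) − 22·(row 2) gives 420·p = 4·(-249) − 22·(-28) = -380, so p = -19/21.
Then q = ((-28) − 22·(-19/21))/4 = -85/42.
Residuals: 5/42, -1/6, 1/14, -1/42; SSR = 1/21.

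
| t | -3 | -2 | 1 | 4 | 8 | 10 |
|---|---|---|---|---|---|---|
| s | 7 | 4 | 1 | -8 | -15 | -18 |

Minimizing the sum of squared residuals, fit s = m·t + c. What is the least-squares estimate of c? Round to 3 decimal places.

c = 1.017

XᵀX·[m, c]ᵀ = Xᵀs reads: 194·m + 18·c = -360;  18·m + 6·c = -29.
Δ = 194·6 − 18² = 840.
m = ((-360)·6 − 18·(-29))/840 = -39/20; c = (194·(-29) − 18·(-360))/840 = 61/60.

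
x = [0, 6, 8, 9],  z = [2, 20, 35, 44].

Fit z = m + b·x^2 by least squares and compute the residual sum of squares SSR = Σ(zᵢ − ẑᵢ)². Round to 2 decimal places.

SSR = 0.30

The normal system MᵀM·[m, b]ᵀ = Mᵀz is [[4, 181]; [181, 11953]]·[m, b]ᵀ = [101, 6524]ᵀ.
Determinant 4·11953 − 181² = 15051.
m = (101·11953 − 181·6524)/15051 = 8803/5017; b = (4·6524 − 181·101)/15051 = 2605/5017.
Residuals: 1231/5017, -2243/5017, 72/5017, 940/5017; SSR = 1482/5017.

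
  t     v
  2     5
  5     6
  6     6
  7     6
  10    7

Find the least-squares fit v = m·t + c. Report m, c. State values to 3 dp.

m = 0.235, c = 4.588

Forming AᵀA = [[214, 30]; [30, 5]] and Aᵀv = [188, 30]ᵀ gives AᵀA·[m, c]ᵀ = Aᵀv.
det = 214·5 − 30² = 170.
m = (188·5 − 30·30)/170 = 4/17; c = (214·30 − 30·188)/170 = 78/17.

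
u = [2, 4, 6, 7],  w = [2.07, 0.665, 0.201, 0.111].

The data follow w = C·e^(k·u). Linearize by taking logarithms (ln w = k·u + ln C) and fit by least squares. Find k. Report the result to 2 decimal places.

k = -0.59

With ln wᵢ as the transformed response and uᵢ as the regressor:
Σu = 19.0000, Σ(u)² = 105.0000, Σln w = -3.4831, Σu·ln w = -25.1911.
Equations: 105.0000·k + 19.0000·ln C = -25.1911;  19.0000·k + 4·ln C = -3.4831.
Δ = 105.0000·4 − (19.0000)² = 59.0000; k = (-25.1911·4 − 19.0000·-3.4831)/59.0000 = -0.58619, ln C = (105.0000·-3.4831 − 19.0000·-25.1911)/59.0000 = 1.91364.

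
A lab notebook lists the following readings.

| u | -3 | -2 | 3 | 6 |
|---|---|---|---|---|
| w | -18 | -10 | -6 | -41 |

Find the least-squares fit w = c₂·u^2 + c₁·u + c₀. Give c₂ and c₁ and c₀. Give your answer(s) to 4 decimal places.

Compute the Gram sums: Σu^2·u^2 = 1474, Σu^2·u = 208, Σu^2 = 58, Σu·u = 58, Σu = 4, Σ1 = 4.
And Σu^2·w = -1732, Σu·w = -190, Σw = -75.
So XᵀX·[c₂, c₁, c₀]ᵀ = Xᵀw: [[1474, 208, 58]; [208, 58, 4]; [58, 4, 4]]·[c₂, c₁, c₀]ᵀ = [-1732, -190, -75]ᵀ.
Solving the 3×3 system (Gaussian elimination) gives c₂ = -5851/3894, c₁ = 3980/1947, c₀ = 1289/1298.

c₂ = -1.5026, c₁ = 2.0442, c₀ = 0.9931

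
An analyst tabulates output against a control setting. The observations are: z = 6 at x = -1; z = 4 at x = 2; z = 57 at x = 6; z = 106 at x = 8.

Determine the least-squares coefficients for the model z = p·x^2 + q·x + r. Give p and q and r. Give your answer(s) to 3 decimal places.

p = 1.947, q = -2.485, r = 1.462

Setting ∂/∂p … = 0 gives: 5409·p + 735·q + 105·r = 8858;  735·p + 105·q + 15·r = 1192;  105·p + 15·q + 4·r = 173.
Inverting the 3×3 Gram matrix, [p, q, r]ᵀ = [257/132, -21323/8580, 19/13]ᵀ.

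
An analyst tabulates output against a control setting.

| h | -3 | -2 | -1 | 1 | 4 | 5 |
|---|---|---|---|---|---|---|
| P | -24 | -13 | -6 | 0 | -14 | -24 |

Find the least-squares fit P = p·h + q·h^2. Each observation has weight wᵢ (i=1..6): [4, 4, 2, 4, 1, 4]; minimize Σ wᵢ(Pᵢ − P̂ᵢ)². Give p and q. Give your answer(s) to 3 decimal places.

p = 3.174, q = -1.606

The normal equations are: 174·p + 426·q = -132;  426·p + 3150·q = -3708.
det = 174·3150 − 426² = 366624.
p = ((-132)·3150 − 426·(-3708))/366624 = 4041/1273; q = (174·(-3708) − 426·(-132))/366624 = -2045/1273.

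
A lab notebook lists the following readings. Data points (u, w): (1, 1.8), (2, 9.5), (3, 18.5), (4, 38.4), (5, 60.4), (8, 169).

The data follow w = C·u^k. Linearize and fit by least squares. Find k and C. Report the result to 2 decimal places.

Let Y = ln w. Fitting Y = k·ln u + ln C by least squares:
Over the data: Σln u = 6.8669, Σ(ln u)² = 10.5236, Σln w = 18.6358, Σln u·ln w = 27.0909.
Normal system: [[10.5236, 6.8669]; [6.8669, 6]]·[k, ln C]ᵀ = [27.0909, 18.6358]ᵀ.
Slope k = (n·Σln u·ln w − Σln u·Σln w)/(n·Σ(ln u)² − (Σln u)²) = (6·27.0909 − 6.8669·18.6358)/15.9867 = 2.16270; ln C = (Σln w − k·Σln u)/n = 0.63078, so C = exp(0.63078) = 1.87908.

k = 2.16, C = 1.88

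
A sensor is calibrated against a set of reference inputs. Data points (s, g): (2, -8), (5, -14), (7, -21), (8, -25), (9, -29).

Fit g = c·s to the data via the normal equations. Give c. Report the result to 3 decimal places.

c = -3.112

Sums needed: Σs·s = 223.
For Mᵀg: Σs·g = -694.
Hence c = -694 / 223 ≈ -3.11211.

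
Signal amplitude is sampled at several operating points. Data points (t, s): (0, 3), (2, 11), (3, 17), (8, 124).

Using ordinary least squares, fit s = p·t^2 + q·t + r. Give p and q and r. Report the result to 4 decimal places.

Sums needed: Σt^2·t^2 = 4193, Σt^2·t = 547, Σt^2 = 77, Σt·t = 77, Σt = 13, Σ1 = 4.
Moment sums: Σt^2·s = 8133, Σt·s = 1065, Σs = 155.
So MᵀM·[p, q, r]ᵀ = Mᵀs: [[4193, 547, 77]; [547, 77, 13]; [77, 13, 4]]·[p, q, r]ᵀ = [8133, 1065, 155]ᵀ.
Solving the 3×3 system (Gaussian elimination) gives p = 8257/4092, q = -4421/4092, r = 2331/682.

p = 2.0178, q = -1.0804, r = 3.4179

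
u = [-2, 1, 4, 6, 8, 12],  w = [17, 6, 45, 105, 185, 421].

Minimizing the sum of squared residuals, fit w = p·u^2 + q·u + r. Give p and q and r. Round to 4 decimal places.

p = 2.9997, q = -1.1798, r = 3.0496

Sums needed: Σu^2·u^2 = 26401, Σu^2·u = 2513, Σu^2 = 265, Σu·u = 265, Σu = 29, Σ1 = 6.
And Σu^2·w = 77038, Σu·w = 7314, Σw = 779.
MᵀM·[p, q, r]ᵀ = Mᵀw becomes [[26401, 2513, 265]; [2513, 265, 29]; [265, 29, 6]]·[p, q, r]ᵀ = [77038, 7314, 779]ᵀ.
Row-reducing yields p = 711871/237315, q = -279992/237315, r = 18557/6085.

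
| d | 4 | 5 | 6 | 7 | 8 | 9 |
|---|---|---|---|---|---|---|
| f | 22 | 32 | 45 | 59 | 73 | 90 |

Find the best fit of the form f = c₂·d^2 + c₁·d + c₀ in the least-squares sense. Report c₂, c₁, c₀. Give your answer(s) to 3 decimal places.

c₂ = 0.696, c₁ = 4.575, c₀ = -7.693

Entries of XᵀX: Σd^2·d^2 = 15235, Σd^2·d = 1989, Σd^2 = 271, Σd·d = 271, Σd = 39, Σ1 = 6.
Right-hand side: Σd^2·f = 17625, Σd·f = 2325, Σf = 321.
Inverting the 3×3 Gram matrix, [c₂, c₁, c₀]ᵀ = [39/56, 183/40, -1077/140]ᵀ.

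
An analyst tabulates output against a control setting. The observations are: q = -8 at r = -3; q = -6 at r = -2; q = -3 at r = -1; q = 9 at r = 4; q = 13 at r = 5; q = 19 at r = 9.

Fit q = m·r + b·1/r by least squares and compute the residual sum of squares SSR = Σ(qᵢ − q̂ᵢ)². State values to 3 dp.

SSR = 5.813

Normal-equation sums: Σr·r = 136, Σr·1/r = 6, Σ1/r·1/r = 47821/32400.
Right-hand side: Σr·q = 311, Σ1/r·q = 2813/180.
Normal equations: [[136, 6]; [6, 47821/32400]]·[m, b]ᵀ = [311, 2813/180]ᵀ.
Δ = 136·(47821/32400) − 6² = 667157/4050.
m = (311·(47821/32400) − 6·(2813/180))/(667157/4050) = 11834291/5337256; b = (136·(2813/180) − 6·311)/(667157/4050) = 1050480/667157.
Residuals: -4393895/5337256, -2076517/2668628, 4226363/5337256, -350705/1334314, 8532105/5337256, -6034515/5337256; SSR = 31026475/5337256.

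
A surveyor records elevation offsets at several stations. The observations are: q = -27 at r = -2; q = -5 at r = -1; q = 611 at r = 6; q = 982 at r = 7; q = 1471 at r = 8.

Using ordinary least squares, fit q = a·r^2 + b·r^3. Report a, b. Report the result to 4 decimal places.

Sums needed: Σr^2·r^2 = 7810, Σr^2·r^3 = 57318, Σr^3·r^3 = 426514.
For Xᵀq: Σr^2·q = 164145, Σr^3·q = 1222175.
Eliminating b: 426514·(row 1) − 57318·(row 2) gives 45721216·a = 426514·164145 − 57318·1222175 = -42486120, so a = -5310765/5715152.
Then b = (1222175 − 57318·(-5310765/5715152))/426514 = 17090455/5715152.

a = -0.9292, b = 2.9904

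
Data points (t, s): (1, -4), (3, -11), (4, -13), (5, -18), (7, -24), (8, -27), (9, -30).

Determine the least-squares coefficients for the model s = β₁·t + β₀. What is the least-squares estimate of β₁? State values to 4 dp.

β₁ = -3.2717

Setting ∂/∂β₁ … = 0 gives: 245·β₁ + 37·β₀ = -833;  37·β₁ + 7·β₀ = -127.
(Σt·t = 245, Σt = 37, Σ1 = 7, Σt·s = -833, Σs = -127.)
Eliminating β₀: 7·(row 1) − 37·(row 2) gives 346·β₁ = 7·(-833) − 37·(-127) = -1132, so β₁ = -566/173.
Then β₀ = ((-127) − 37·(-566/173))/7 = -147/173.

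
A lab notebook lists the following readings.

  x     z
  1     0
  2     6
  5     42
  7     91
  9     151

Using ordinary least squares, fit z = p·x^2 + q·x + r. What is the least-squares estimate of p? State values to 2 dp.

p = 2.02

Compute the Gram sums: Σx^2·x^2 = 9604, Σx^2·x = 1206, Σx^2 = 160, Σx·x = 160, Σx = 24, Σ1 = 5.
For Aᵀz: Σx^2·z = 17764, Σx·z = 2218, Σz = 290.
So AᵀA·[p, q, r]ᵀ = Aᵀz: [[9604, 1206, 160]; [1206, 160, 24]; [160, 24, 5]]·[p, q, r]ᵀ = [17764, 2218, 290]ᵀ.
Inverting the 3×3 Gram matrix, [p, q, r]ᵀ = [22869/11299, -15260/11299, -3218/11299]ᵀ.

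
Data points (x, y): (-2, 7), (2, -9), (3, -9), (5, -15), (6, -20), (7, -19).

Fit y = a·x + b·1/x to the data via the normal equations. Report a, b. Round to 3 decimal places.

a = -2.847, b = -4.242

Normal-equation sums: Σx·x = 127, Σx·1/x = 6, Σ1/x·1/x = 30839/44100.
Right-hand side: Σx·y = -387, Σ1/x·y = -421/21.
So AᵀA·[a, b]ᵀ = Aᵀy: [[127, 6]; [6, 30839/44100]]·[a, b]ᵀ = [-387, -421/21]ᵀ.
Determinant 127·(30839/44100) − 6² = 2328953/44100.
a = ((-387)·(30839/44100) − 6·(-421/21))/(2328953/44100) = -6630093/2328953; b = (127·(-421/21) − 6·(-387))/(2328953/44100) = -9880500/2328953.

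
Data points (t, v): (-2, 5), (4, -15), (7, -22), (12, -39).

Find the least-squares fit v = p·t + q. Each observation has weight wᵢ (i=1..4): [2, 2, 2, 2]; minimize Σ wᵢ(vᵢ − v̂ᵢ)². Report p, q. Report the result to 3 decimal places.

XᵀWX·[p, q]ᵀ = XᵀWv reads: 426·p + 42·q = -1384;  42·p + 8·q = -142.
det = 426·8 − 42² = 1644.
p = ((-1384)·8 − 42·(-142))/1644 = -1277/411; q = (426·(-142) − 42·(-1384))/1644 = -197/137.

p = -3.107, q = -1.438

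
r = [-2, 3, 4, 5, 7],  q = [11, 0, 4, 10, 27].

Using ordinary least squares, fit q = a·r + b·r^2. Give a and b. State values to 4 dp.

From the data, Σr·r = 103, Σr·r^2 = 551, Σr^2·r^2 = 3379.
Right-hand side: Σr·q = 233, Σr^2·q = 1681.
MᵀM·[a, b]ᵀ = Mᵀq becomes [[103, 551]; [551, 3379]]·[a, b]ᵀ = [233, 1681]ᵀ.
Determinant 103·3379 − 551² = 44436.
a = (233·3379 − 551·1681)/44436 = -11577/3703; b = (103·1681 − 551·233)/44436 = 3730/3703.

a = -3.1264, b = 1.0073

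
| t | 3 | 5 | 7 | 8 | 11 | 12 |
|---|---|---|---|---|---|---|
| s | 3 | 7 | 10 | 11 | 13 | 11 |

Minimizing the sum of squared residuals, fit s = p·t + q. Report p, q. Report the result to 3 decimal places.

Normal-equation sums: Σt·t = 412, Σt = 46, Σ1 = 6.
And Σt·s = 477, Σs = 55.
XᵀX·[p, q]ᵀ = Xᵀs becomes [[412, 46]; [46, 6]]·[p, q]ᵀ = [477, 55]ᵀ.
Determinant 412·6 − 46² = 356.
p = (477·6 − 46·55)/356 = 83/89; q = (412·55 − 46·477)/356 = 359/178.

p = 0.933, q = 2.017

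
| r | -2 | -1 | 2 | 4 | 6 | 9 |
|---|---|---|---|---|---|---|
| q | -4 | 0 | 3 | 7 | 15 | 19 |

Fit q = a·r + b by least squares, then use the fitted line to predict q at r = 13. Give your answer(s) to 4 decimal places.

q̂ = 27.4621

From the data, Σr·r = 142, Σr = 18, Σ1 = 6.
Right-hand side: Σr·q = 303, Σq = 40.
So XᵀX·[a, b]ᵀ = Xᵀq: [[142, 18]; [18, 6]]·[a, b]ᵀ = [303, 40]ᵀ.
Determinant 142·6 − 18² = 528.
a = (303·6 − 18·40)/528 = 183/88; b = (142·40 − 18·303)/528 = 113/264.
At r = 13: q̂ = (183/88)·(13) + (113/264)·(1) = 3625/132.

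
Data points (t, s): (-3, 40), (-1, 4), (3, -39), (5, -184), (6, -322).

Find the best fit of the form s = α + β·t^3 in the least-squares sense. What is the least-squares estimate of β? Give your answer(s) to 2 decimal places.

From the data, Σ1 = 5, Σt^3 = 340, Σt^3·t^3 = 63740.
Moment sums: Σs = -501, Σt^3·s = -94689.
Normal equations: [[5, 340]; [340, 63740]]·[α, β]ᵀ = [-501, -94689]ᵀ.
det = 5·63740 − 340² = 203100.
α = ((-501)·63740 − 340·(-94689))/203100 = 4342/3385; β = (5·(-94689) − 340·(-501))/203100 = -20207/13540.

β = -1.49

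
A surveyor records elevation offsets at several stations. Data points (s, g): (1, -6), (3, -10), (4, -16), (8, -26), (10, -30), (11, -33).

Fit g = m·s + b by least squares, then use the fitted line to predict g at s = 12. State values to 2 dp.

Forming XᵀX = [[311, 37]; [37, 6]] and Xᵀg = [-971, -121]ᵀ gives XᵀX·[m, b]ᵀ = Xᵀg.
Eliminating b: 6·(row 1) − 37·(row 2) gives 497·m = 6·(-971) − 37·(-121) = -1349, so m = -19/7.
Then b = ((-121) − 37·(-19/7))/6 = -24/7.
At s = 12: ĝ = (-19/7)·(12) + (-24/7)·(1) = -36.

ĝ = -36.00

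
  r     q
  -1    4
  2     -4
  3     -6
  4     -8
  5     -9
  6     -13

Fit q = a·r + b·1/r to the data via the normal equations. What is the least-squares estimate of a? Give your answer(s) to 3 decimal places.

The normal system MᵀM·[a, b]ᵀ = Mᵀq is [[91, 6]; [6, 5369/3600]]·[a, b]ᵀ = [-185, -419/30]ᵀ.
Eliminating b: (5369/3600)·(row 1) − 6·(row 2) gives (358979/3600)·a = (5369/3600)·(-185) − 6·(-419/30) = -138317/720, so a = -691585/358979.
Then b = ((-419/30) − 6·(-691585/358979))/(5369/3600) = -579480/358979.

a = -1.927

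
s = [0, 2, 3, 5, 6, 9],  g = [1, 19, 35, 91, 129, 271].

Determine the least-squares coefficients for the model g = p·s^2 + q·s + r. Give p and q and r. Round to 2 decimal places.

p = 3.00, q = 3.12, r = 0.50

The normal equations are: 8579·p + 1105·q + 155·r = 29261;  1105·p + 155·q + 25·r = 3811;  155·p + 25·q + 6·r = 546.
(Σs^2·s^2 = 8579, Σs^2·s = 1105, Σs^2 = 155, Σs·s = 155, Σs = 25, Σ1 = 6, Σs^2·g = 29261, Σs·g = 3811, Σg = 546.)
Inverting the 3×3 Gram matrix, [p, q, r]ᵀ = [6515/2172, 33907/10860, 91/181]ᵀ.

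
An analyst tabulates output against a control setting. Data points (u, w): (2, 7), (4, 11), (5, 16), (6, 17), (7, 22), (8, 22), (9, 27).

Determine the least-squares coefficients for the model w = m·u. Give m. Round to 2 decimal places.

From the data, Σu·u = 275.
Right-hand side: Σu·w = 813.
So AᵀA·[m]ᵀ = Aᵀw: [[275]]·[m]ᵀ = [813]ᵀ.
Hence m = 813 / 275 ≈ 2.95636.

m = 2.96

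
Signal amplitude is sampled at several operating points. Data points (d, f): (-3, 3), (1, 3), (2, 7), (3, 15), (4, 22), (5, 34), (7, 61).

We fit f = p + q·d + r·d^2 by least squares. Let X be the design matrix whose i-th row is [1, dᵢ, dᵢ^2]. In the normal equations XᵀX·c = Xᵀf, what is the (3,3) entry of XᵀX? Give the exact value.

3461

Row 3 ↔ basis d^2, column 3 ↔ basis d^2, so (XᵀX)_{3,3} = Σᵢ (d^2)·(d^2) = (9)·(9) + (1)·(1) + (4)·(4) + (9)·(9) + (16)·(16) + (25)·(25) + (49)·(49) = 3461.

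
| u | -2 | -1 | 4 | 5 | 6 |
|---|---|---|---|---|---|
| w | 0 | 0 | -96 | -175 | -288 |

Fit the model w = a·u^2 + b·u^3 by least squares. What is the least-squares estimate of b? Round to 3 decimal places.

Setting ∂/∂a … = 0 gives: 2194·a + 11892·b = -16279;  11892·a + 66442·b = -90227.
det = 2194·66442 − 11892² = 4354084.
a = ((-16279)·66442 − 11892·(-90227))/4354084 = -4314917/2177042; b = (2194·(-90227) − 11892·(-16279))/4354084 = -2184085/2177042.

b = -1.003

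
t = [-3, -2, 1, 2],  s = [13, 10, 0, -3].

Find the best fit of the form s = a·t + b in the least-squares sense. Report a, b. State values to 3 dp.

XᵀX·[a, b]ᵀ = Xᵀs reads: 18·a + (-2)·b = -65;  (-2)·a + 4·b = 20.
Eliminating b: 4·(row 1) − (-2)·(row 2) gives 68·a = 4·(-65) − (-2)·20 = -220, so a = -55/17.
Then b = (20 − (-2)·(-55/17))/4 = 115/34.

a = -3.235, b = 3.382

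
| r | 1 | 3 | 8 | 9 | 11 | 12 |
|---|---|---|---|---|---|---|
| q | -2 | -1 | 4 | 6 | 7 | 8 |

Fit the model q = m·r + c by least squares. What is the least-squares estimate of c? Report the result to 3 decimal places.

c = -3.315

Forming XᵀX = [[420, 44]; [44, 6]] and Xᵀq = [254, 22]ᵀ gives XᵀX·[m, c]ᵀ = Xᵀq.
Eliminating c: 6·(row 1) − 44·(row 2) gives 584·m = 6·254 − 44·22 = 556, so m = 139/146.
Then c = (22 − 44·(139/146))/6 = -242/73.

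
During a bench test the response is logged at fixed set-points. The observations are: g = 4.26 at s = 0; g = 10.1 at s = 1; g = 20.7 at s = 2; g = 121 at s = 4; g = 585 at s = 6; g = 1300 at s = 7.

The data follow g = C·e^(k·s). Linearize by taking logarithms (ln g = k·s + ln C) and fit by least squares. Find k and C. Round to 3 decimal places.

k = 0.819, C = 4.299

Taking logs, ln g = k·s + ln C, so regress ln g on s.
Σs = 20.0000, Σ(s)² = 106.0000, Σln g = 25.1295, Σs·ln g = 115.9765.
Equations: 106.0000·k + 20.0000·ln C = 115.9765;  20.0000·k + 6·ln C = 25.1295.
Solving (det = 236.0000): k = 0.81894, ln C = 1.45845, so C = exp(1.45845) = 4.29927.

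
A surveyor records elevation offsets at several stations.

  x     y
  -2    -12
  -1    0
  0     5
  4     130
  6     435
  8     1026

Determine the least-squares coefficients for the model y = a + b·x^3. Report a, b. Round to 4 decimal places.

Entries of MᵀM: Σ1 = 6, Σx^3 = 783, Σx^3·x^3 = 312961.
And Σy = 1584, Σx^3·y = 627688.
MᵀM·[a, b]ᵀ = Mᵀy becomes [[6, 783]; [783, 312961]]·[a, b]ᵀ = [1584, 627688]ᵀ.
det = 6·312961 − 783² = 1264677.
a = (1584·312961 − 783·627688)/1264677 = 1416840/421559; b = (6·627688 − 783·1584)/1264677 = 841952/421559.

a = 3.3610, b = 1.9972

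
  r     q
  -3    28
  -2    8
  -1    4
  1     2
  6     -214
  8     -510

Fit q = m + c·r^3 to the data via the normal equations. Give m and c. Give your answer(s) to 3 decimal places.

m = 1.754, c = -0.999

Setting ∂/∂m … = 0 gives: 6·m + 693·c = -682;  693·m + 309595·c = -308166.
det = 6·309595 − 693² = 1377321.
m = ((-682)·309595 − 693·(-308166))/1377321 = 219568/125211; c = (6·(-308166) − 693·(-682))/1377321 = -458790/459107.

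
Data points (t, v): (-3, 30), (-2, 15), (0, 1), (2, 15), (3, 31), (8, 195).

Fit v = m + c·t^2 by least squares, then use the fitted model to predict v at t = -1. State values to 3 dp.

Compute the Gram sums: Σ1 = 6, Σt^2 = 90, Σt^2·t^2 = 4290.
Moment sums: Σv = 287, Σt^2·v = 13149.
Eliminating c: 4290·(row 1) − 90·(row 2) gives 17640·m = 4290·287 − 90·13149 = 47820, so m = 797/294.
Then c = (13149 − 90·(797/294))/4290 = 737/245.
At t = -1: v̂ = (797/294)·(1) + (737/245)·(1) = 1201/210.

v̂ = 5.719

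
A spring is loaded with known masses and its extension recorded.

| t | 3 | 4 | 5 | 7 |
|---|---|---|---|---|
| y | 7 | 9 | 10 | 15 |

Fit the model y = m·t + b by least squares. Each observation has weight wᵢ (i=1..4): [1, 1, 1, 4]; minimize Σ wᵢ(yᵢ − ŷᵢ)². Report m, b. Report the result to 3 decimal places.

Compute the Gram sums: Σwᵢ·t·t = 246, Σwᵢ·t = 40, Σwᵢ·1 = 7.
Moment sums: Σwᵢ·t·y = 527, Σwᵢ·y = 86.
So XᵀWX·[m, b]ᵀ = XᵀWy: [[246, 40]; [40, 7]]·[m, b]ᵀ = [527, 86]ᵀ.
det = 246·7 − 40² = 122.
m = (527·7 − 40·86)/122 = 249/122; b = (246·86 − 40·527)/122 = 38/61.

m = 2.041, b = 0.623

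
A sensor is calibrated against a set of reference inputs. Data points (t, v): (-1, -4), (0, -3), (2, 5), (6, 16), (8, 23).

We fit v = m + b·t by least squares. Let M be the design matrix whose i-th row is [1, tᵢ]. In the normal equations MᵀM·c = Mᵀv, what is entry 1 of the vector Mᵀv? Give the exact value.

37

Entry 1 ↔ basis 1, so (Mᵀv)_{1} = Σᵢ vᵢ = (1)·(-4) + (1)·(-3) + (1)·(5) + (1)·(16) + (1)·(23) = 37.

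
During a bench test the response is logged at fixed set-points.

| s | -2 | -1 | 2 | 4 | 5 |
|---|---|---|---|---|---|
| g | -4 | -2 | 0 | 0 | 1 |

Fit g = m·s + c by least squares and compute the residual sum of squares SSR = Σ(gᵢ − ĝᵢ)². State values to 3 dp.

The normal equations are: 50·m + 8·c = 15;  8·m + 5·c = -5.
(Σs·s = 50, Σs = 8, Σ1 = 5, Σs·g = 15, Σg = -5.)
Eliminating c: 5·(row 1) − 8·(row 2) gives 186·m = 5·15 − 8·(-5) = 115, so m = 115/186.
Then c = ((-5) − 8·(115/186))/5 = -185/93.
Residuals: -24/31, 113/186, 70/93, -15/31, -19/186; SSR = 331/186.

SSR = 1.780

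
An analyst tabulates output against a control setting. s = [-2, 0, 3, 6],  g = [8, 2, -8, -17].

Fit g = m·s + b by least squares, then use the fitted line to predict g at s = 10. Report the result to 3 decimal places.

The normal equations are: 49·m + 7·b = -142;  7·m + 4·b = -15.
Eliminating b: 4·(row 1) − 7·(row 2) gives 147·m = 4·(-142) − 7·(-15) = -463, so m = -463/147.
Then b = ((-15) − 7·(-463/147))/4 = 37/21.
At s = 10: ĝ = (-463/147)·(10) + (37/21)·(1) = -1457/49.

ĝ = -29.735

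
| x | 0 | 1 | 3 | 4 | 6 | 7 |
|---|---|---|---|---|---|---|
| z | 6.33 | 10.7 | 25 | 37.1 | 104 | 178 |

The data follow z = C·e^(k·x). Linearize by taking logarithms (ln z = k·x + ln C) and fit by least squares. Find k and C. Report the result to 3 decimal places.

Taking logs, ln z = k·x + ln C, so regress ln z on x.
Sums: Σx = 21.0000, Σ(x)² = 111.0000, Σln z = 20.8742, Σx·ln z = 90.6202.
Normal system: [[111.0000, 21.0000]; [21.0000, 6]]·[k, ln C]ᵀ = [90.6202, 20.8742]ᵀ.
Δ = 111.0000·6 − (21.0000)² = 225.0000; k = (90.6202·6 − 21.0000·20.8742)/225.0000 = 0.46828, ln C = (111.0000·20.8742 − 21.0000·90.6202)/225.0000 = 1.84006, so C = exp(1.84006) = 6.29693.

k = 0.468, C = 6.297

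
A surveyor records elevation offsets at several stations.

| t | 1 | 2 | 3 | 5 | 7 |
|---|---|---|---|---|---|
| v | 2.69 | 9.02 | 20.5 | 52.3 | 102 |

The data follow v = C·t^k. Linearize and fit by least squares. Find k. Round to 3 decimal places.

Let Y = ln v. Fitting Y = k·ln t + ln C by least squares:
Σln t = 5.3471, Σ(ln t)² = 8.0643, Σln v = 14.7914, Σln t·ln v = 20.2111.
Normal system: [[8.0643, 5.3471]; [5.3471, 5]]·[k, ln C]ᵀ = [20.2111, 14.7914]ᵀ.
Solving (det = 11.7297): k = 1.87256, ln C = 0.95572.

k = 1.873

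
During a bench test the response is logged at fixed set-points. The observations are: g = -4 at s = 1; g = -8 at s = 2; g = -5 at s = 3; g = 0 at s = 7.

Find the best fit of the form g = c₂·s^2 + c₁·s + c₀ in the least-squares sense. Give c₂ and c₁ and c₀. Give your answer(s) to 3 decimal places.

c₂ = 0.384, c₁ = -2.250, c₀ = -2.988

Forming AᵀA = [[2499, 379, 63]; [379, 63, 13]; [63, 13, 4]] and Aᵀg = [-81, -35, -17]ᵀ gives AᵀA·[c₂, c₁, c₀]ᵀ = Aᵀg.
Solving the 3×3 system (Gaussian elimination) gives c₂ = 63/164, c₁ = -9/4, c₀ = -245/82.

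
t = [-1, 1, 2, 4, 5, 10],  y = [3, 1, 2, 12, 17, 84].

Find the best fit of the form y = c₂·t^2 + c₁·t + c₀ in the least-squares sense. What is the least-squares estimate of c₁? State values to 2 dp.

MᵀM·[c₂, c₁, c₀]ᵀ = Mᵀy reads: 10899·c₂ + 1197·c₁ + 147·c₀ = 9029;  1197·c₂ + 147·c₁ + 21·c₀ = 975;  147·c₂ + 21·c₁ + 6·c₀ = 119.
(Σt^2·t^2 = 10899, Σt^2·t = 1197, Σt^2 = 147, Σt·t = 147, Σt = 21, Σ1 = 6, Σt^2·y = 9029, Σt·y = 975, Σy = 119.)
Row-reducing yields c₂ = 541/560, c₁ = -461/336, c₀ = 29/30.

c₁ = -1.37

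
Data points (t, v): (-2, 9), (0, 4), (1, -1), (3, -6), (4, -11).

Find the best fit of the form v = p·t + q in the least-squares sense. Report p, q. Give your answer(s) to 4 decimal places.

p = -3.2895, q = 2.9474

The normal system AᵀA·[p, q]ᵀ = Aᵀv is [[30, 6]; [6, 5]]·[p, q]ᵀ = [-81, -5]ᵀ.
det = 30·5 − 6² = 114.
p = ((-81)·5 − 6·(-5))/114 = -125/38; q = (30·(-5) − 6·(-81))/114 = 56/19.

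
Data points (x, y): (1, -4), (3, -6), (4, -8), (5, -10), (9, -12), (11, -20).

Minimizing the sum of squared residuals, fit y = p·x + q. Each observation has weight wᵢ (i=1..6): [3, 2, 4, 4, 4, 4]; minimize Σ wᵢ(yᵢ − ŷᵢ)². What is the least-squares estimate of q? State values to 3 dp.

q = -2.187

AᵀWA·[p, q]ᵀ = AᵀWy reads: 993·p + 125·q = -1688;  125·p + 21·q = -224.
(Σwᵢ·x·x = 993, Σwᵢ·x = 125, Σwᵢ·1 = 21, Σwᵢ·x·y = -1688, Σwᵢ·y = -224.)
Δ = 993·21 − 125² = 5228.
p = ((-1688)·21 − 125·(-224))/5228 = -1862/1307; q = (993·(-224) − 125·(-1688))/5228 = -2858/1307.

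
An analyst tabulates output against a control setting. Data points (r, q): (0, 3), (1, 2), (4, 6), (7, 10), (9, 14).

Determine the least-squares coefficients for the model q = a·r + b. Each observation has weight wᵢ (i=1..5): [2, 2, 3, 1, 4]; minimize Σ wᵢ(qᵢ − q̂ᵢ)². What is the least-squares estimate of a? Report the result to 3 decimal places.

The normal system MᵀWM·[a, b]ᵀ = MᵀWq is [[423, 57]; [57, 12]]·[a, b]ᵀ = [650, 94]ᵀ.
Δ = 423·12 − 57² = 1827.
a = (650·12 − 57·94)/1827 = 814/609; b = (423·94 − 57·650)/1827 = 904/609.

a = 1.337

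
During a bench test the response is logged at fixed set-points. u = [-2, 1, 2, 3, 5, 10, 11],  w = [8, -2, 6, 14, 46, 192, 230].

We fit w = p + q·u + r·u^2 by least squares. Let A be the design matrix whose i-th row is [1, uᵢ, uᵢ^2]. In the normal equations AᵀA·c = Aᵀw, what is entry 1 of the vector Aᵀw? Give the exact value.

Entry 1 ↔ basis 1, so (Aᵀw)_{1} = Σᵢ wᵢ = (1)·(8) + (1)·(-2) + (1)·(6) + (1)·(14) + (1)·(46) + (1)·(192) + (1)·(230) = 494.

494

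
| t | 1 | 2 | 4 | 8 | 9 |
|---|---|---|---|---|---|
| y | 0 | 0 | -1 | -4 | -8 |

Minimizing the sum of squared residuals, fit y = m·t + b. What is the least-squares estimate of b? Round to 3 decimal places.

Forming MᵀM = [[166, 24]; [24, 5]] and Mᵀy = [-108, -13]ᵀ gives MᵀM·[m, b]ᵀ = Mᵀy.
det = 166·5 − 24² = 254.
m = ((-108)·5 − 24·(-13))/254 = -114/127; b = (166·(-13) − 24·(-108))/254 = 217/127.

b = 1.709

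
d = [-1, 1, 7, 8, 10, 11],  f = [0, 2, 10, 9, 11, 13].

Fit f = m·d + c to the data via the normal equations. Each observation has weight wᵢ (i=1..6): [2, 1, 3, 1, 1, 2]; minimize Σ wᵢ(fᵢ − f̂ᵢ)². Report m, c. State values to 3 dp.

m = 1.082, c = 1.310

Normal-equation sums: Σwᵢ·d·d = 556, Σwᵢ·d = 60, Σwᵢ·1 = 10.
Right-hand side: Σwᵢ·d·f = 680, Σwᵢ·f = 78.
Normal equations: [[556, 60]; [60, 10]]·[m, c]ᵀ = [680, 78]ᵀ.
Determinant 556·10 − 60² = 1960.
m = (680·10 − 60·78)/1960 = 53/49; c = (556·78 − 60·680)/1960 = 321/245.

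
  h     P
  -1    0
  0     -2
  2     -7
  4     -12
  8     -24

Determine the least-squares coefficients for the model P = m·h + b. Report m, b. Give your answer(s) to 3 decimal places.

m = -2.676, b = -2.043

Forming AᵀA = [[85, 13]; [13, 5]] and AᵀP = [-254, -45]ᵀ gives AᵀA·[m, b]ᵀ = AᵀP.
Determinant 85·5 − 13² = 256.
m = ((-254)·5 − 13·(-45))/256 = -685/256; b = (85·(-45) − 13·(-254))/256 = -523/256.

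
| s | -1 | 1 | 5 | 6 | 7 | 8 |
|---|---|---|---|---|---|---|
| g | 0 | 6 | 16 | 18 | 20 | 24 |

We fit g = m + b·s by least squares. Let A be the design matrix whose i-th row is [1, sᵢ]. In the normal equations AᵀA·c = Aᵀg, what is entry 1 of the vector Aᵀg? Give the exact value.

Entry 1 ↔ basis 1, so (Aᵀg)_{1} = Σᵢ gᵢ = (1)·(0) + (1)·(6) + (1)·(16) + (1)·(18) + (1)·(20) + (1)·(24) = 84.

84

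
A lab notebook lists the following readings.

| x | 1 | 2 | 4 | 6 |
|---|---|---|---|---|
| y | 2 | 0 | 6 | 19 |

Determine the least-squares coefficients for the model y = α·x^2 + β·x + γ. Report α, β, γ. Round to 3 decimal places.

α = 1.102, β = -4.207, γ = 4.724

Entries of AᵀA: Σx^2·x^2 = 1569, Σx^2·x = 289, Σx^2 = 57, Σx·x = 57, Σx = 13, Σ1 = 4.
Right-hand side: Σx^2·y = 782, Σx·y = 140, Σy = 27.
So AᵀA·[α, β, γ]ᵀ = Aᵀy: [[1569, 289, 57]; [289, 57, 13]; [57, 13, 4]]·[α, β, γ]ᵀ = [782, 140, 27]ᵀ.
Row-reducing yields α = 877/796, β = -3349/796, γ = 940/199.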